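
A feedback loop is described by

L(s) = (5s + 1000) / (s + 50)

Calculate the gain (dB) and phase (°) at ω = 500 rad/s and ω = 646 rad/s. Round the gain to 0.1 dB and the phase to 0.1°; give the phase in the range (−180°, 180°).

ω = 500: 14.6 dB, -16.1°; ω = 646: 14.4 dB, -12.8°

Substitute s = j500:
Numerator: 5(j500) + 1000 = 1000 + j2500
Denominator: (j500) + 50 = 50 + j500
|N| = √(1000² + 2500²) ≈ 2692.6, ∠N ≈ 68.20°
|D| = √(50² + 500²) ≈ 502.49, ∠D ≈ 84.29°
|L| = 2692.6 / 502.49 ≈ 5.3585
Gain = 20 log₁₀(5.3585) ≈ 14.58 dB
∠L = 68.20° − 84.29° = -16.09°

Substitute s = j646:
Numerator: 5(j646) + 1000 = 1000 + j3230
Denominator: (j646) + 50 = 50 + j646
|N| = √(1000² + 3230²) ≈ 3381.3, ∠N ≈ 72.80°
|D| = √(50² + 646²) ≈ 647.93, ∠D ≈ 85.57°
|L| = 3381.3 / 647.93 ≈ 5.2186
Gain = 20 log₁₀(5.2186) ≈ 14.35 dB
∠L = 72.80° − 85.57° = -12.77°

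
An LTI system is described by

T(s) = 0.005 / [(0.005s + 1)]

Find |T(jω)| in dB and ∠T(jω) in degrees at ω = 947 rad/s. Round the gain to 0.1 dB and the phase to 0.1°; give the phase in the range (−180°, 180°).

At ω = 947 rad/s:
pole (1 + j947·0.005) = 1 + j4.735 → |·| ≈ 4.8394, ∠ ≈ 78.07°
|T| = 0.005 · 1 / (4.8394) ≈ 0.0010332
Gain = 20 log₁₀(0.0010332) ≈ -59.72 dB
∠T = (0°) − (78.07°) = -78.07°

-59.7 dB, -78.1°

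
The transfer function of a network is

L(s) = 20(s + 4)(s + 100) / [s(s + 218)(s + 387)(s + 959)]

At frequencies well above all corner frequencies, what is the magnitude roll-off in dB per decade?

Each pole contributes −20 dB/decade at high frequency; each zero contributes +20 dB/decade.
Net: 2 zero(s) − 4 pole(s) → -40 dB/decade.

-40 dB/decade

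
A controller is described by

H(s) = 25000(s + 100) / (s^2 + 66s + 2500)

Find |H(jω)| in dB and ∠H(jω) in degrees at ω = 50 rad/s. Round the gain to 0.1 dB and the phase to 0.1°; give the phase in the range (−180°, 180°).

58.6 dB, -63.4°

At s = jω = j50:
zero (s+100): 100 + j50 → |·| = √(100²+50²) = √12500 ≈ 111.8, ∠ = arctan(50/100) ≈ 26.57°
quadratic: (j50)² + 66·j50 + 2500 = 0 + j3300 → |·| ≈ 3300, ∠ ≈ 90.00°
|H| = 25000 · 111.8 / 3300 ≈ 846.97
Gain = 20 log₁₀(846.97) ≈ 58.56 dB
∠H = 26.57° − 90.00° = -63.43°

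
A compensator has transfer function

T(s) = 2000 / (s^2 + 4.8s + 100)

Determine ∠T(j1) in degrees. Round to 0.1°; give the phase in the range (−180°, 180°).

At s = jω = j1:
quadratic: (j1)² + 4.8·j1 + 100 = 99 + j4.8 → |·| ≈ 99.116, ∠ ≈ 2.78°
∠T = 0.00° − 2.78° = -2.78°

-2.8°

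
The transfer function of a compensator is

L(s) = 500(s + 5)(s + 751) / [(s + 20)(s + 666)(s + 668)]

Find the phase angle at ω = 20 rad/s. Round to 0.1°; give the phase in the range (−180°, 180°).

29.1°

At s = jω = j20:
zero (s+5): 5 + j20 → |·| = √(5²+20²) = √425 ≈ 20.616, ∠ = arctan(20/5) ≈ 75.96°
zero (s+751): 751 + j20 → |·| = √(751²+20²) = √564401 ≈ 751.27, ∠ = arctan(20/751) ≈ 1.53°
pole (s+20): 20 + j20 → |·| = √(20²+20²) = √800 ≈ 28.284, ∠ = arctan(20/20) ≈ 45.00°
pole (s+666): 666 + j20 → |·| = √(666²+20²) = √443956 ≈ 666.3, ∠ = arctan(20/666) ≈ 1.72°
pole (s+668): 668 + j20 → |·| = √(668²+20²) = √446624 ≈ 668.3, ∠ = arctan(20/668) ≈ 1.71°
∠L = 77.49° − 48.43° = 29.06°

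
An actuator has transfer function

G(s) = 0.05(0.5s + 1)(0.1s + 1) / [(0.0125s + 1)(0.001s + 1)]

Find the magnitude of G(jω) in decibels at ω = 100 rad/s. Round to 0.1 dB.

At ω = 100 rad/s:
zero (1 + j100·0.5) = 1 + j50 → |·| ≈ 50.01, ∠ ≈ 88.85°
zero (1 + j100·0.1) = 1 + j10 → |·| ≈ 10.05, ∠ ≈ 84.29°
pole (1 + j100·0.0125) = 1 + j1.25 → |·| ≈ 1.6008, ∠ ≈ 51.34°
pole (1 + j100·0.001) = 1 + j0.1 → |·| ≈ 1.005, ∠ ≈ 5.71°
|G| = 0.05 · 50.01 · 10.05 / (1.6008 · 1.005) ≈ 15.62
Gain = 20 log₁₀(15.62) ≈ 23.87 dB

23.9 dB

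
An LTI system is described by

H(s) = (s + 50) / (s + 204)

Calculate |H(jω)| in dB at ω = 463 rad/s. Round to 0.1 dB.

At s = jω = j463:
zero (s+50): 50 + j463 → |·| = √(50²+463²) = √216869 ≈ 465.69, ∠ = arctan(463/50) ≈ 83.84°
pole (s+204): 204 + j463 → |·| = √(204²+463²) = √255985 ≈ 505.95, ∠ = arctan(463/204) ≈ 66.22°
|H| = 1 · 465.69 / 505.95 ≈ 0.92043
Gain = 20 log₁₀(0.92043) ≈ -0.72 dB

-0.7 dB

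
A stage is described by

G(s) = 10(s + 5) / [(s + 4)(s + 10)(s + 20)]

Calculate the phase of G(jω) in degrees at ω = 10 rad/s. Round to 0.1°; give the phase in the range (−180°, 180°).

-76.3°

At s = jω = j10:
zero (s+5): 5 + j10 → |·| = √(5²+10²) = √125 ≈ 11.18, ∠ = arctan(10/5) ≈ 63.43°
pole (s+4): 4 + j10 → |·| = √(4²+10²) = √116 ≈ 10.77, ∠ = arctan(10/4) ≈ 68.20°
pole (s+10): 10 + j10 → |·| = √(10²+10²) = √200 ≈ 14.142, ∠ = arctan(10/10) ≈ 45.00°
pole (s+20): 20 + j10 → |·| = √(20²+10²) = √500 ≈ 22.361, ∠ = arctan(10/20) ≈ 26.57°
∠G = 63.43° − 139.77° = -76.34°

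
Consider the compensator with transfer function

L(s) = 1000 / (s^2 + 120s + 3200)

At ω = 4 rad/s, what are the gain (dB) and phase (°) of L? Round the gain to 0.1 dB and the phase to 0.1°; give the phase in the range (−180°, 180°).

-10.2 dB, -8.6°

Substitute s = j4:
Numerator: 1000 = 1000 + j0
Denominator: (j4)^2 + 120(j4) + 3200 = 3184 + j480
|N| = √(1000² + 0²) ≈ 1000, ∠N ≈ 0.00°
|D| = √(3184² + 480²) ≈ 3220, ∠D ≈ 8.57°
|L| = 1000 / 3220 ≈ 0.31056
Gain = 20 log₁₀(0.31056) ≈ -10.16 dB
∠L = 0.00° − 8.57° = -8.57°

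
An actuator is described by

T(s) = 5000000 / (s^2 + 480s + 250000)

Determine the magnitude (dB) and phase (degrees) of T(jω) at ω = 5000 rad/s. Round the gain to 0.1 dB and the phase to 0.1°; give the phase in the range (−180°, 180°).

At s = jω = j5000:
quadratic: (j5000)² + 480·j5000 + 250000 = -24750000 + j2400000 → |·| ≈ 2.4866e+07, ∠ ≈ 174.46°
|T| = 5000000 / 2.4866e+07 ≈ 0.20108
Gain = 20 log₁₀(0.20108) ≈ -13.93 dB
∠T = 0.00° − 174.46° = -174.46°

-13.9 dB, -174.5°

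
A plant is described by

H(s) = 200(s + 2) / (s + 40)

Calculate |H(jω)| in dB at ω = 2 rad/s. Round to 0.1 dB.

At s = jω = j2:
zero (s+2): 2 + j2 → |·| = √(2²+2²) = √8 ≈ 2.8284, ∠ = arctan(2/2) ≈ 45.00°
pole (s+40): 40 + j2 → |·| = √(40²+2²) = √1604 ≈ 40.05, ∠ = arctan(2/40) ≈ 2.86°
|H| = 200 · 2.8284 / 40.05 ≈ 14.124
Gain = 20 log₁₀(14.124) ≈ 23.00 dB

23.0 dB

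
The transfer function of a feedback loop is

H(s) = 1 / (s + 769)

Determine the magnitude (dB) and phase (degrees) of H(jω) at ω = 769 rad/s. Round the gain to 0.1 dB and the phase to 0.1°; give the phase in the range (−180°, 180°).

-60.7 dB, -45.0°

Substitute s = j769:
Numerator: 1 = 1 + j0
Denominator: (j769) + 769 = 769 + j769
|N| = √(1² + 0²) ≈ 1, ∠N ≈ 0.00°
|D| = √(769² + 769²) ≈ 1087.5, ∠D ≈ 45.00°
|H| = 1 / 1087.5 ≈ 0.00091954
Gain = 20 log₁₀(0.00091954) ≈ -60.73 dB
∠H = 0.00° − 45.00° = -45.00°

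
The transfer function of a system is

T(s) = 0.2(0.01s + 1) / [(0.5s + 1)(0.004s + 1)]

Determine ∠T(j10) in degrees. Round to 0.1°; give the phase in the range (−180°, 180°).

At ω = 10 rad/s:
zero (1 + j10·0.01) = 1 + j0.1 → |·| ≈ 1.005, ∠ ≈ 5.71°
pole (1 + j10·0.5) = 1 + j5 → |·| ≈ 5.099, ∠ ≈ 78.69°
pole (1 + j10·0.004) = 1 + j0.04 → |·| ≈ 1.0008, ∠ ≈ 2.29°
∠T = (5.71°) − (78.69° + 2.29°) = -75.27°

-75.3°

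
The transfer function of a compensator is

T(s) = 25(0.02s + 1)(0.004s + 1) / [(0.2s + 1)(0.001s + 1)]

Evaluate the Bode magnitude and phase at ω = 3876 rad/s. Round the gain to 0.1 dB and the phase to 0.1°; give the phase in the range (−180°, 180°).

At ω = 3876 rad/s:
zero (1 + j3876·0.02) = 1 + j77.52 → |·| ≈ 77.526, ∠ ≈ 89.26°
zero (1 + j3876·0.004) = 1 + j15.504 → |·| ≈ 15.536, ∠ ≈ 86.31°
pole (1 + j3876·0.2) = 1 + j775.2 → |·| ≈ 775.2, ∠ ≈ 89.93°
pole (1 + j3876·0.001) = 1 + j3.876 → |·| ≈ 4.0029, ∠ ≈ 75.53°
|T| = 25 · 77.526 · 15.536 / (775.2 · 4.0029) ≈ 9.7037
Gain = 20 log₁₀(9.7037) ≈ 19.74 dB
∠T = (89.26° + 86.31°) − (89.93° + 75.53°) = 10.11°

19.7 dB, 10.1°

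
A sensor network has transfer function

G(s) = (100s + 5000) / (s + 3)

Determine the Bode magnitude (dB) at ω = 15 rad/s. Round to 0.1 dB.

Substitute s = j15:
Numerator: 100(j15) + 5000 = 5000 + j1500
Denominator: (j15) + 3 = 3 + j15
|N| = √(5000² + 1500²) ≈ 5220.2, ∠N ≈ 16.70°
|D| = √(3² + 15²) ≈ 15.297, ∠D ≈ 78.69°
|G| = 5220.2 / 15.297 ≈ 341.26
Gain = 20 log₁₀(341.26) ≈ 50.66 dB

50.7 dB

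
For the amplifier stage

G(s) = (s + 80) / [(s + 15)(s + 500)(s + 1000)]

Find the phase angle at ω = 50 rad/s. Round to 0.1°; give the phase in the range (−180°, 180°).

-49.9°

At s = jω = j50:
zero (s+80): 80 + j50 → |·| = √(80²+50²) = √8900 ≈ 94.34, ∠ = arctan(50/80) ≈ 32.01°
pole (s+15): 15 + j50 → |·| = √(15²+50²) = √2725 ≈ 52.202, ∠ = arctan(50/15) ≈ 73.30°
pole (s+500): 500 + j50 → |·| = √(500²+50²) = √252500 ≈ 502.49, ∠ = arctan(50/500) ≈ 5.71°
pole (s+1000): 1000 + j50 → |·| = √(1000²+50²) = √1002500 ≈ 1001.2, ∠ = arctan(50/1000) ≈ 2.86°
∠G = 32.01° − 81.87° = -49.86°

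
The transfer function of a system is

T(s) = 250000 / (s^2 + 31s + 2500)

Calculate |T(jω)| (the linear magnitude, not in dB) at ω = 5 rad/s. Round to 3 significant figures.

At s = jω = j5:
quadratic: (j5)² + 31·j5 + 2500 = 2475 + j155 → |·| ≈ 2479.8, ∠ ≈ 3.58°
|T| = 250000 / 2479.8 ≈ 100.81

101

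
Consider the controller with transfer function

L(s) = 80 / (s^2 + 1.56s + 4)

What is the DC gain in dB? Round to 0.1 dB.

L(0) = 80 / 4 = 20
20 log₁₀(20) ≈ 26.02 dB

26.0 dB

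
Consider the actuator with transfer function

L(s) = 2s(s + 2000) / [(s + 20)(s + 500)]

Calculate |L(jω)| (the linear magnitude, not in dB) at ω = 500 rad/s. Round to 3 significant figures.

5.83

At s = jω = j500:
zero (s+2000): 2000 + j500 → |·| = √(2000²+500²) = √4250000 ≈ 2061.6, ∠ = arctan(500/2000) ≈ 14.04°
zero at origin: s = j500 → |·| = 500, ∠ = 90.00°
pole (s+20): 20 + j500 → |·| = √(20²+500²) = √250400 ≈ 500.4, ∠ = arctan(500/20) ≈ 87.71°
pole (s+500): 500 + j500 → |·| = √(500²+500²) = √500000 ≈ 707.11, ∠ = arctan(500/500) ≈ 45.00°
|L| = 2 · 1.0308e+06 / 3.5384e+05 ≈ 5.8264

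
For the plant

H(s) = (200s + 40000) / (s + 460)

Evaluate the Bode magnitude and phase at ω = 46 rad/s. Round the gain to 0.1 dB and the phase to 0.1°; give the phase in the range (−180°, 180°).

Substitute s = j46:
Numerator: 200(j46) + 40000 = 40000 + j9200
Denominator: (j46) + 460 = 460 + j46
|N| = √(40000² + 9200²) ≈ 41044, ∠N ≈ 12.95°
|D| = √(460² + 46²) ≈ 462.29, ∠D ≈ 5.71°
|H| = 41044 / 462.29 ≈ 88.784
Gain = 20 log₁₀(88.784) ≈ 38.97 dB
∠H = 12.95° − 5.71° = 7.24°

39.0 dB, 7.2°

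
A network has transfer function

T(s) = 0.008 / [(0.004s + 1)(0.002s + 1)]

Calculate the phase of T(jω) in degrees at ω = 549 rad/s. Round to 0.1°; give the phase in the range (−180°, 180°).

At ω = 549 rad/s:
pole (1 + j549·0.004) = 1 + j2.196 → |·| ≈ 2.413, ∠ ≈ 65.52°
pole (1 + j549·0.002) = 1 + j1.098 → |·| ≈ 1.4851, ∠ ≈ 47.67°
∠T = (0°) − (65.52° + 47.67°) = -113.19°

-113.2°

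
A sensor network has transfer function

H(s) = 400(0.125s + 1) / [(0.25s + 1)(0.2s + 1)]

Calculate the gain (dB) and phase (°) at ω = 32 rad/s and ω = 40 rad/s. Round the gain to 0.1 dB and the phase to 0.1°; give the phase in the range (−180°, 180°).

At ω = 32 rad/s:
zero (1 + j32·0.125) = 1 + j4 → |·| ≈ 4.1231, ∠ ≈ 75.96°
pole (1 + j32·0.25) = 1 + j8 → |·| ≈ 8.0623, ∠ ≈ 82.87°
pole (1 + j32·0.2) = 1 + j6.4 → |·| ≈ 6.4777, ∠ ≈ 81.12°
|H| = 400 · 4.1231 / (8.0623 · 6.4777) ≈ 31.579
Gain = 20 log₁₀(31.579) ≈ 29.99 dB
∠H = (75.96°) − (82.87° + 81.12°) = -88.03°

At ω = 40 rad/s:
zero (1 + j40·0.125) = 1 + j5 → |·| ≈ 5.099, ∠ ≈ 78.69°
pole (1 + j40·0.25) = 1 + j10 → |·| ≈ 10.05, ∠ ≈ 84.29°
pole (1 + j40·0.2) = 1 + j8 → |·| ≈ 8.0623, ∠ ≈ 82.87°
|H| = 400 · 5.099 / (10.05 · 8.0623) ≈ 25.172
Gain = 20 log₁₀(25.172) ≈ 28.02 dB
∠H = (78.69°) − (84.29° + 82.87°) = -88.47°

ω = 32: 30.0 dB, -88.0°; ω = 40: 28.0 dB, -88.5°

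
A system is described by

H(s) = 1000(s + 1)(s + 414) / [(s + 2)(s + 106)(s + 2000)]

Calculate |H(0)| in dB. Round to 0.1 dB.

H(0) = 1000·1·414 / (2·106·2000) ≈ 0.97642
20 log₁₀(0.97642) ≈ -0.21 dB

-0.2 dB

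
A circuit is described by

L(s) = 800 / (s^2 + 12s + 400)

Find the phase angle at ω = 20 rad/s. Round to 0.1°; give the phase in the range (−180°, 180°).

At s = jω = j20:
quadratic: (j20)² + 12·j20 + 400 = 0 + j240 → |·| ≈ 240, ∠ ≈ 90.00°
∠L = 0.00° − 90.00° = -90.00°

-90.0°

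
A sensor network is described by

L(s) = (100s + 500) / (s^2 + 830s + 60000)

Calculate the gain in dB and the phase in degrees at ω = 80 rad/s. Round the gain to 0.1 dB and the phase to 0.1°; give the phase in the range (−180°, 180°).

-20.5 dB, 35.3°

Substitute s = j80:
Numerator: 100(j80) + 500 = 500 + j8000
Denominator: (j80)^2 + 830(j80) + 60000 = 53600 + j66400
|N| = √(500² + 8000²) ≈ 8015.6, ∠N ≈ 86.42°
|D| = √(53600² + 66400²) ≈ 85334, ∠D ≈ 51.09°
|L| = 8015.6 / 85334 ≈ 0.093932
Gain = 20 log₁₀(0.093932) ≈ -20.54 dB
∠L = 86.42° − 51.09° = 35.33°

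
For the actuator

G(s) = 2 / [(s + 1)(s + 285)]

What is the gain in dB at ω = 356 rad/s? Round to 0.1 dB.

At s = jω = j356:
pole (s+1): 1 + j356 → |·| = √(1²+356²) = √126737 ≈ 356, ∠ = arctan(356/1) ≈ 89.84°
pole (s+285): 285 + j356 → |·| = √(285²+356²) = √207961 ≈ 456.03, ∠ = arctan(356/285) ≈ 51.32°
|G| = 2 / 1.6235e+05 ≈ 1.2319e-05
Gain = 20 log₁₀(1.2319e-05) ≈ -98.19 dB

-98.2 dB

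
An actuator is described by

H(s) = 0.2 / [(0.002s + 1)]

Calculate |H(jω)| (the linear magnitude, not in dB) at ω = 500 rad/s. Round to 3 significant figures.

0.141

At ω = 500 rad/s:
pole (1 + j500·0.002) = 1 + j1 → |·| ≈ 1.4142, ∠ ≈ 45.00°
|H| = 0.2 · 1 / (1.4142) ≈ 0.14142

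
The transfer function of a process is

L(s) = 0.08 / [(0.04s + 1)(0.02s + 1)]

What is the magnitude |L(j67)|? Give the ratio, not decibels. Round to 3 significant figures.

0.0167

At ω = 67 rad/s:
pole (1 + j67·0.04) = 1 + j2.68 → |·| ≈ 2.8605, ∠ ≈ 69.54°
pole (1 + j67·0.02) = 1 + j1.34 → |·| ≈ 1.672, ∠ ≈ 53.27°
|L| = 0.08 · 1 / (2.8605 · 1.672) ≈ 0.016727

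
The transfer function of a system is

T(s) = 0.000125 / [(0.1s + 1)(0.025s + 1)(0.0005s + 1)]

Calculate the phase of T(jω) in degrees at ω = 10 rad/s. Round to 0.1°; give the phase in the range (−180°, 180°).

At ω = 10 rad/s:
pole (1 + j10·0.1) = 1 + j1 → |·| ≈ 1.4142, ∠ ≈ 45.00°
pole (1 + j10·0.025) = 1 + j0.25 → |·| ≈ 1.0308, ∠ ≈ 14.04°
pole (1 + j10·0.0005) = 1 + j0.005 → |·| ≈ 1, ∠ ≈ 0.29°
∠T = (0°) − (45.00° + 14.04° + 0.29°) = -59.33°

-59.3°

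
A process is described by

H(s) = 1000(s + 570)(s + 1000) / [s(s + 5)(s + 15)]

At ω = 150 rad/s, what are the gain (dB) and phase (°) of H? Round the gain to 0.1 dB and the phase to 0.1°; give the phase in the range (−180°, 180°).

44.9 dB, 120.9°

At s = jω = j150:
zero (s+570): 570 + j150 → |·| = √(570²+150²) = √347400 ≈ 589.41, ∠ = arctan(150/570) ≈ 14.74°
zero (s+1000): 1000 + j150 → |·| = √(1000²+150²) = √1022500 ≈ 1011.2, ∠ = arctan(150/1000) ≈ 8.53°
pole (s+5): 5 + j150 → |·| = √(5²+150²) = √22525 ≈ 150.08, ∠ = arctan(150/5) ≈ 88.09°
pole (s+15): 15 + j150 → |·| = √(15²+150²) = √22725 ≈ 150.75, ∠ = arctan(150/15) ≈ 84.29°
pole at origin: |s| = 150, ∠ = 90.00° (in denominator)
|H| = 1000 · 5.9601e+05 / 3.3937e+06 ≈ 175.62
Gain = 20 log₁₀(175.62) ≈ 44.89 dB
∠H = 23.27° − 262.38° = -239.11° ≡ 120.89° (principal value)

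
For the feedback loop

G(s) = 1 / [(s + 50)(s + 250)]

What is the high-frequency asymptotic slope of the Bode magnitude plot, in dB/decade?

Each pole contributes −20 dB/decade at high frequency; each zero contributes +20 dB/decade.
Net: 0 zero(s) − 2 pole(s) → -40 dB/decade.

-40 dB/decade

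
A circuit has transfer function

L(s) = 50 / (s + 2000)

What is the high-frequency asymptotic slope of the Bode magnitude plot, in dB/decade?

-20 dB/decade

Each pole contributes −20 dB/decade at high frequency; each zero contributes +20 dB/decade.
Net: 0 zero(s) − 1 pole(s) → -20 dB/decade.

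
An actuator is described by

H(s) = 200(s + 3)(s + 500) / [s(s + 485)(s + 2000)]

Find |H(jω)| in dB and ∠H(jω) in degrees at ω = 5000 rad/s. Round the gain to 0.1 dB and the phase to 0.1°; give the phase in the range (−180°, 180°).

At s = jω = j5000:
zero (s+3): 3 + j5000 → |·| = √(3²+5000²) = √25000009 ≈ 5000, ∠ = arctan(5000/3) ≈ 89.97°
zero (s+500): 500 + j5000 → |·| = √(500²+5000²) = √25250000 ≈ 5024.9, ∠ = arctan(5000/500) ≈ 84.29°
pole (s+485): 485 + j5000 → |·| = √(485²+5000²) = √25235225 ≈ 5023.5, ∠ = arctan(5000/485) ≈ 84.46°
pole (s+2000): 2000 + j5000 → |·| = √(2000²+5000²) = √29000000 ≈ 5385.2, ∠ = arctan(5000/2000) ≈ 68.20°
pole at origin: |s| = 5000, ∠ = 90.00° (in denominator)
|H| = 200 · 2.5124e+07 / 1.3526e+11 ≈ 0.037149
Gain = 20 log₁₀(0.037149) ≈ -28.60 dB
∠H = 174.26° − 242.66° = -68.40°

-28.6 dB, -68.4°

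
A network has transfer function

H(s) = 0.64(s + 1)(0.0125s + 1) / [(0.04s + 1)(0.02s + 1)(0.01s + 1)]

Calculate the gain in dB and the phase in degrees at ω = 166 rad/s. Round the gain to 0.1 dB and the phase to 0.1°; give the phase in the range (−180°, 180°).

At ω = 166 rad/s:
zero (1 + j166·1) = 1 + j166 → |·| ≈ 166, ∠ ≈ 89.65°
zero (1 + j166·0.0125) = 1 + j2.075 → |·| ≈ 2.3034, ∠ ≈ 64.27°
pole (1 + j166·0.04) = 1 + j6.64 → |·| ≈ 6.7149, ∠ ≈ 81.44°
pole (1 + j166·0.02) = 1 + j3.32 → |·| ≈ 3.4673, ∠ ≈ 73.24°
pole (1 + j166·0.01) = 1 + j1.66 → |·| ≈ 1.9379, ∠ ≈ 58.93°
|H| = 0.64 · 166 · 2.3034 / (6.7149 · 3.4673 · 1.9379) ≈ 5.4237
Gain = 20 log₁₀(5.4237) ≈ 14.69 dB
∠H = (89.65° + 64.27°) − (81.44° + 73.24° + 58.93°) = -59.69°

14.7 dB, -59.7°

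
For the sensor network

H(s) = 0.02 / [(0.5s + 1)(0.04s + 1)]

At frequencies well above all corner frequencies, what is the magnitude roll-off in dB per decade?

Each pole contributes −20 dB/decade at high frequency; each zero contributes +20 dB/decade.
Net: 0 zero(s) − 2 pole(s) → -40 dB/decade.

-40 dB/decade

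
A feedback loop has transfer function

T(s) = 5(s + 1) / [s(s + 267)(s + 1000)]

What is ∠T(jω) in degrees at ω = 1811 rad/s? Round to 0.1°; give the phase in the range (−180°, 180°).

At s = jω = j1811:
zero (s+1): 1 + j1811 → |·| = √(1²+1811²) = √3279722 ≈ 1811, ∠ = arctan(1811/1) ≈ 89.97°
pole (s+267): 267 + j1811 → |·| = √(267²+1811²) = √3351010 ≈ 1830.6, ∠ = arctan(1811/267) ≈ 81.61°
pole (s+1000): 1000 + j1811 → |·| = √(1000²+1811²) = √4279721 ≈ 2068.7, ∠ = arctan(1811/1000) ≈ 61.09°
pole at origin: |s| = 1811, ∠ = 90.00° (in denominator)
∠T = 89.97° − 232.70° = -142.73°

-142.7°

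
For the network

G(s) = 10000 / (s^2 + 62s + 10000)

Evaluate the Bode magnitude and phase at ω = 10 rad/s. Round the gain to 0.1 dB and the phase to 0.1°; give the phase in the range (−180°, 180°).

At s = jω = j10:
quadratic: (j10)² + 62·j10 + 10000 = 9900 + j620 → |·| ≈ 9919.4, ∠ ≈ 3.58°
|G| = 10000 / 9919.4 ≈ 1.0081
Gain = 20 log₁₀(1.0081) ≈ 0.07 dB
∠G = 0.00° − 3.58° = -3.58°

0.1 dB, -3.6°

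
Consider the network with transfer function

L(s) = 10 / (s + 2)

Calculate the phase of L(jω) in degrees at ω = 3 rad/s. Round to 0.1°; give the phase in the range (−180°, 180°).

-56.3°

Substitute s = j3:
Numerator: 10 = 10 + j0
Denominator: (j3) + 2 = 2 + j3
|N| = √(10² + 0²) ≈ 10, ∠N ≈ 0.00°
|D| = √(2² + 3²) ≈ 3.6056, ∠D ≈ 56.31°
∠L = 0.00° − 56.31° = -56.31°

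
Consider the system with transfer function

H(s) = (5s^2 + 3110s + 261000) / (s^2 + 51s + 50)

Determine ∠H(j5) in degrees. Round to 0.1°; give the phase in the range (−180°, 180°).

-81.0°

Substitute s = j5:
Numerator: 5(j5)^2 + 3110(j5) + 261000 = 260875 + j15550
Denominator: (j5)^2 + 51(j5) + 50 = 25 + j255
|N| = √(260875² + 15550²) ≈ 2.6134e+05, ∠N ≈ 3.41°
|D| = √(25² + 255²) ≈ 256.22, ∠D ≈ 84.40°
∠H = 3.41° − 84.40° = -80.99°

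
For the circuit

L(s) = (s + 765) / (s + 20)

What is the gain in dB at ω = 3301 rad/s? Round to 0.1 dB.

Substitute s = j3301:
Numerator: (j3301) + 765 = 765 + j3301
Denominator: (j3301) + 20 = 20 + j3301
|N| = √(765² + 3301²) ≈ 3388.5, ∠N ≈ 76.95°
|D| = √(20² + 3301²) ≈ 3301.1, ∠D ≈ 89.65°
|L| = 3388.5 / 3301.1 ≈ 1.0265
Gain = 20 log₁₀(1.0265) ≈ 0.23 dB

0.2 dB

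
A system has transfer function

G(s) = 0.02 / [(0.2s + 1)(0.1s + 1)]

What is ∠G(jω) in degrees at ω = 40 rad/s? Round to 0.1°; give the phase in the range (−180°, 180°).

At ω = 40 rad/s:
pole (1 + j40·0.2) = 1 + j8 → |·| ≈ 8.0623, ∠ ≈ 82.87°
pole (1 + j40·0.1) = 1 + j4 → |·| ≈ 4.1231, ∠ ≈ 75.96°
∠G = (0°) − (82.87° + 75.96°) = -158.83°

-158.8°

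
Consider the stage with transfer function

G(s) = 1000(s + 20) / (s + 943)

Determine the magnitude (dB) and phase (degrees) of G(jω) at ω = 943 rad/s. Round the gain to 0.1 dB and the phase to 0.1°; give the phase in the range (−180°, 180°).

57.0 dB, 43.8°

At s = jω = j943:
zero (s+20): 20 + j943 → |·| = √(20²+943²) = √889649 ≈ 943.21, ∠ = arctan(943/20) ≈ 88.79°
pole (s+943): 943 + j943 → |·| = √(943²+943²) = √1778498 ≈ 1333.6, ∠ = arctan(943/943) ≈ 45.00°
|G| = 1000 · 943.21 / 1333.6 ≈ 707.27
Gain = 20 log₁₀(707.27) ≈ 56.99 dB
∠G = 88.79° − 45.00° = 43.79°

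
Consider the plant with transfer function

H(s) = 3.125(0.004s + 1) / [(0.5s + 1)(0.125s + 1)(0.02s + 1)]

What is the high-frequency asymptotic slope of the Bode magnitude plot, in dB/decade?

Each pole contributes −20 dB/decade at high frequency; each zero contributes +20 dB/decade.
Net: 1 zero(s) − 3 pole(s) → -40 dB/decade.

-40 dB/decade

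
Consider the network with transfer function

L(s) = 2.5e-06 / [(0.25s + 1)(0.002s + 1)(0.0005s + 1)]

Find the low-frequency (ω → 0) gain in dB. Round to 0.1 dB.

-112.0 dB

L(0) = 2.5e-06 · 1 / 1 = 2.5e-06
20 log₁₀(2.5e-06) ≈ -112.04 dB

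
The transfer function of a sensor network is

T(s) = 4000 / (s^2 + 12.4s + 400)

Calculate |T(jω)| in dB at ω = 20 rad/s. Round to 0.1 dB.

24.2 dB

At s = jω = j20:
quadratic: (j20)² + 12.4·j20 + 400 = 0 + j248 → |·| ≈ 248, ∠ ≈ 90.00°
|T| = 4000 / 248 ≈ 16.129
Gain = 20 log₁₀(16.129) ≈ 24.15 dB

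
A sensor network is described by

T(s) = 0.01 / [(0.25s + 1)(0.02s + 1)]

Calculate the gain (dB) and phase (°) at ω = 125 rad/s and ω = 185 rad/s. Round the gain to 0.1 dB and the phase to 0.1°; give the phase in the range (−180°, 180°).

ω = 125: -78.5 dB, -156.4°; ω = 185: -85.0 dB, -163.6°

At ω = 125 rad/s:
pole (1 + j125·0.25) = 1 + j31.25 → |·| ≈ 31.266, ∠ ≈ 88.17°
pole (1 + j125·0.02) = 1 + j2.5 → |·| ≈ 2.6926, ∠ ≈ 68.20°
|T| = 0.01 · 1 / (31.266 · 2.6926) ≈ 0.00011878
Gain = 20 log₁₀(0.00011878) ≈ -78.51 dB
∠T = (0°) − (88.17° + 68.20°) = -156.37°

At ω = 185 rad/s:
pole (1 + j185·0.25) = 1 + j46.25 → |·| ≈ 46.261, ∠ ≈ 88.76°
pole (1 + j185·0.02) = 1 + j3.7 → |·| ≈ 3.8328, ∠ ≈ 74.88°
|T| = 0.01 · 1 / (46.261 · 3.8328) ≈ 5.6399e-05
Gain = 20 log₁₀(5.6399e-05) ≈ -84.97 dB
∠T = (0°) − (88.76° + 74.88°) = -163.64°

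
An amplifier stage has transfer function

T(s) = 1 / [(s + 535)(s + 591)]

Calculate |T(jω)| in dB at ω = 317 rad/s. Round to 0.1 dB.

At s = jω = j317:
pole (s+535): 535 + j317 → |·| = √(535²+317²) = √386714 ≈ 621.86, ∠ = arctan(317/535) ≈ 30.65°
pole (s+591): 591 + j317 → |·| = √(591²+317²) = √449770 ≈ 670.65, ∠ = arctan(317/591) ≈ 28.21°
|T| = 1 / 4.1705e+05 ≈ 2.3978e-06
Gain = 20 log₁₀(2.3978e-06) ≈ -112.40 dB

-112.4 dB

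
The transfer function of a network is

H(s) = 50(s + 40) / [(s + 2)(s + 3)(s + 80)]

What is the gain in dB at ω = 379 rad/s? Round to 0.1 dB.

-69.3 dB

At s = jω = j379:
zero (s+40): 40 + j379 → |·| = √(40²+379²) = √145241 ≈ 381.1, ∠ = arctan(379/40) ≈ 83.98°
pole (s+2): 2 + j379 → |·| = √(2²+379²) = √143645 ≈ 379.01, ∠ = arctan(379/2) ≈ 89.70°
pole (s+3): 3 + j379 → |·| = √(3²+379²) = √143650 ≈ 379.01, ∠ = arctan(379/3) ≈ 89.55°
pole (s+80): 80 + j379 → |·| = √(80²+379²) = √150041 ≈ 387.35, ∠ = arctan(379/80) ≈ 78.08°
|H| = 50 · 381.1 / 5.5642e+07 ≈ 0.00034246
Gain = 20 log₁₀(0.00034246) ≈ -69.31 dB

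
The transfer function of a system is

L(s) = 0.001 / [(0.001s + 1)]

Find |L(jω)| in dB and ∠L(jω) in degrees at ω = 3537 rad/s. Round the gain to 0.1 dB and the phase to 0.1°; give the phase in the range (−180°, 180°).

-71.3 dB, -74.2°

At ω = 3537 rad/s:
pole (1 + j3537·0.001) = 1 + j3.537 → |·| ≈ 3.6756, ∠ ≈ 74.21°
|L| = 0.001 · 1 / (3.6756) ≈ 0.00027206
Gain = 20 log₁₀(0.00027206) ≈ -71.31 dB
∠L = (0°) − (74.21°) = -74.21°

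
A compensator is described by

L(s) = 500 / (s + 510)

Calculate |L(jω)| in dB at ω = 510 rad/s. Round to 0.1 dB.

-3.2 dB

Substitute s = j510:
Numerator: 500 = 500 + j0
Denominator: (j510) + 510 = 510 + j510
|N| = √(500² + 0²) ≈ 500, ∠N ≈ 0.00°
|D| = √(510² + 510²) ≈ 721.25, ∠D ≈ 45.00°
|L| = 500 / 721.25 ≈ 0.69324
Gain = 20 log₁₀(0.69324) ≈ -3.18 dB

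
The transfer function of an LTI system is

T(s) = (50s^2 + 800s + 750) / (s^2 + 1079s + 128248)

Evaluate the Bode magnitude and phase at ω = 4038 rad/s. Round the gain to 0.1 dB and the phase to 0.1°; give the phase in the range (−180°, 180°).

Substitute s = j4038:
Numerator: 50(j4038)^2 + 800(j4038) + 750 = -815271450 + j3230400
Denominator: (j4038)^2 + 1079(j4038) + 128248 = -16177196 + j4357002
|N| = √(815271450² + 3230400²) ≈ 8.1528e+08, ∠N ≈ 179.77°
|D| = √(16177196² + 4357002²) ≈ 1.6754e+07, ∠D ≈ 164.93°
|T| = 8.1528e+08 / 1.6754e+07 ≈ 48.662
Gain = 20 log₁₀(48.662) ≈ 33.74 dB
∠T = 179.77° − 164.93° = 14.84°

33.7 dB, 14.8°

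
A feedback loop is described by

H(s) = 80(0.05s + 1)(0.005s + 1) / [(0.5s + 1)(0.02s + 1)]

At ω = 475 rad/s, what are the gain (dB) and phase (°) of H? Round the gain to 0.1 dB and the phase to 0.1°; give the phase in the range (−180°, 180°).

6.7 dB, -19.0°

At ω = 475 rad/s:
zero (1 + j475·0.05) = 1 + j23.75 → |·| ≈ 23.771, ∠ ≈ 87.59°
zero (1 + j475·0.005) = 1 + j2.375 → |·| ≈ 2.5769, ∠ ≈ 67.17°
pole (1 + j475·0.5) = 1 + j237.5 → |·| ≈ 237.5, ∠ ≈ 89.76°
pole (1 + j475·0.02) = 1 + j9.5 → |·| ≈ 9.5525, ∠ ≈ 83.99°
|H| = 80 · 23.771 · 2.5769 / (237.5 · 9.5525) ≈ 2.16
Gain = 20 log₁₀(2.16) ≈ 6.69 dB
∠H = (87.59° + 67.17°) − (89.76° + 83.99°) = -18.99°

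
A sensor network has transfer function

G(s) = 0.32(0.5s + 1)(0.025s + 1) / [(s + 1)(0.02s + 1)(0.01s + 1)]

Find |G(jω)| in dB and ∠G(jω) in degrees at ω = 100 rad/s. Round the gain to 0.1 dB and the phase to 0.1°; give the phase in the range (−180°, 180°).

At ω = 100 rad/s:
zero (1 + j100·0.5) = 1 + j50 → |·| ≈ 50.01, ∠ ≈ 88.85°
zero (1 + j100·0.025) = 1 + j2.5 → |·| ≈ 2.6926, ∠ ≈ 68.20°
pole (1 + j100·1) = 1 + j100 → |·| ≈ 100, ∠ ≈ 89.43°
pole (1 + j100·0.02) = 1 + j2 → |·| ≈ 2.2361, ∠ ≈ 63.43°
pole (1 + j100·0.01) = 1 + j1 → |·| ≈ 1.4142, ∠ ≈ 45.00°
|G| = 0.32 · 50.01 · 2.6926 / (100 · 2.2361 · 1.4142) ≈ 0.13626
Gain = 20 log₁₀(0.13626) ≈ -17.31 dB
∠G = (88.85° + 68.20°) − (89.43° + 63.43° + 45.00°) = -40.81°

-17.3 dB, -40.8°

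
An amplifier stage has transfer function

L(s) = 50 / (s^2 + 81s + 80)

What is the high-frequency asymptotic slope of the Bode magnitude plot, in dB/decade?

-40 dB/decade

Each pole contributes −20 dB/decade at high frequency; each zero contributes +20 dB/decade.
Net: 0 zero(s) − 2 pole(s) → -40 dB/decade.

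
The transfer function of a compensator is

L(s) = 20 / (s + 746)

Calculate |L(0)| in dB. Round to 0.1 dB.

L(0) = 20 / (746) ≈ 0.02681
20 log₁₀(0.02681) ≈ -31.43 dB

-31.4 dB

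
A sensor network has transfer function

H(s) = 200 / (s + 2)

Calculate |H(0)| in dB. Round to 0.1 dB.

40.0 dB

H(0) = 200 / (2) = 100
20 log₁₀(100) ≈ 40.00 dB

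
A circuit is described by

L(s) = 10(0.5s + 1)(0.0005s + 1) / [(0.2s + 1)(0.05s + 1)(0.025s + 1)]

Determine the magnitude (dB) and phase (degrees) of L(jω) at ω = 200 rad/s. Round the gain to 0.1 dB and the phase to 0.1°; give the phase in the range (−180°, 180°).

-6.2 dB, -156.4°

At ω = 200 rad/s:
zero (1 + j200·0.5) = 1 + j100 → |·| ≈ 100, ∠ ≈ 89.43°
zero (1 + j200·0.0005) = 1 + j0.1 → |·| ≈ 1.005, ∠ ≈ 5.71°
pole (1 + j200·0.2) = 1 + j40 → |·| ≈ 40.012, ∠ ≈ 88.57°
pole (1 + j200·0.05) = 1 + j10 → |·| ≈ 10.05, ∠ ≈ 84.29°
pole (1 + j200·0.025) = 1 + j5 → |·| ≈ 5.099, ∠ ≈ 78.69°
|L| = 10 · 100 · 1.005 / (40.012 · 10.05 · 5.099) ≈ 0.49015
Gain = 20 log₁₀(0.49015) ≈ -6.19 dB
∠L = (89.43° + 5.71°) − (88.57° + 84.29° + 78.69°) = -156.41°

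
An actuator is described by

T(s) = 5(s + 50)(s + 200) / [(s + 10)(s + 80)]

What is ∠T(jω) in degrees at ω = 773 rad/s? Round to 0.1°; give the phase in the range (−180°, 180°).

-11.6°

At s = jω = j773:
zero (s+50): 50 + j773 → |·| = √(50²+773²) = √600029 ≈ 774.62, ∠ = arctan(773/50) ≈ 86.30°
zero (s+200): 200 + j773 → |·| = √(200²+773²) = √637529 ≈ 798.45, ∠ = arctan(773/200) ≈ 75.49°
pole (s+10): 10 + j773 → |·| = √(10²+773²) = √597629 ≈ 773.06, ∠ = arctan(773/10) ≈ 89.26°
pole (s+80): 80 + j773 → |·| = √(80²+773²) = √603929 ≈ 777.13, ∠ = arctan(773/80) ≈ 84.09°
∠T = 161.79° − 173.35° = -11.56°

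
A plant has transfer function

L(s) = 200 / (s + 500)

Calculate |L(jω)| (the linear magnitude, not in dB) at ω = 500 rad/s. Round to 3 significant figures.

0.283

At s = jω = j500:
pole (s+500): 500 + j500 → |·| = √(500²+500²) = √500000 ≈ 707.11, ∠ = arctan(500/500) ≈ 45.00°
|L| = 200 / 707.11 ≈ 0.28284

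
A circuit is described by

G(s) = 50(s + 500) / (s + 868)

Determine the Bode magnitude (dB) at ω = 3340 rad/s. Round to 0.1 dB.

At s = jω = j3340:
zero (s+500): 500 + j3340 → |·| = √(500²+3340²) = √11405600 ≈ 3377.2, ∠ = arctan(3340/500) ≈ 81.49°
pole (s+868): 868 + j3340 → |·| = √(868²+3340²) = √11909024 ≈ 3450.9, ∠ = arctan(3340/868) ≈ 75.43°
|G| = 50 · 3377.2 / 3450.9 ≈ 48.932
Gain = 20 log₁₀(48.932) ≈ 33.79 dB

33.8 dB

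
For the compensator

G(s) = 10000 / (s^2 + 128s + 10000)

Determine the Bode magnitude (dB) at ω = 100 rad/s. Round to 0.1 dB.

-2.1 dB

At s = jω = j100:
quadratic: (j100)² + 128·j100 + 10000 = 0 + j12800 → |·| ≈ 12800, ∠ ≈ 90.00°
|G| = 10000 / 12800 ≈ 0.78125
Gain = 20 log₁₀(0.78125) ≈ -2.14 dB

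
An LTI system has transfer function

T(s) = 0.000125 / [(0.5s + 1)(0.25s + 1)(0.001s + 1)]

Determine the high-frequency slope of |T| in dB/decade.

Each pole contributes −20 dB/decade at high frequency; each zero contributes +20 dB/decade.
Net: 0 zero(s) − 3 pole(s) → -60 dB/decade.

-60 dB/decade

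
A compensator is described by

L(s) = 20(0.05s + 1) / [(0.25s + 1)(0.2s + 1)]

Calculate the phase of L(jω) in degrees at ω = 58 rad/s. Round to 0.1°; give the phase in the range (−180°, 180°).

-100.2°

At ω = 58 rad/s:
zero (1 + j58·0.05) = 1 + j2.9 → |·| ≈ 3.0676, ∠ ≈ 70.97°
pole (1 + j58·0.25) = 1 + j14.5 → |·| ≈ 14.534, ∠ ≈ 86.05°
pole (1 + j58·0.2) = 1 + j11.6 → |·| ≈ 11.643, ∠ ≈ 85.07°
∠L = (70.97°) − (86.05° + 85.07°) = -100.15°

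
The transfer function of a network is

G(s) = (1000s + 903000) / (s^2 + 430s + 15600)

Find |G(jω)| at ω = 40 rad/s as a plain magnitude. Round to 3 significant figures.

Substitute s = j40:
Numerator: 1000(j40) + 903000 = 903000 + j40000
Denominator: (j40)^2 + 430(j40) + 15600 = 14000 + j17200
|N| = √(903000² + 40000²) ≈ 9.0389e+05, ∠N ≈ 2.54°
|D| = √(14000² + 17200²) ≈ 22177, ∠D ≈ 50.86°
|G| = 9.0389e+05 / 22177 ≈ 40.758

40.8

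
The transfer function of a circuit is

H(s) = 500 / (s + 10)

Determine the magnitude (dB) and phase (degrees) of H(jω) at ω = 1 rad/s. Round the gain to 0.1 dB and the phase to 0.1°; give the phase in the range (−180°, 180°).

At s = jω = j1:
pole (s+10): 10 + j1 → |·| = √(10²+1²) = √101 ≈ 10.05, ∠ = arctan(1/10) ≈ 5.71°
|H| = 500 / 10.05 ≈ 49.751
Gain = 20 log₁₀(49.751) ≈ 33.94 dB
∠H = 0.00° − 5.71° = -5.71°

33.9 dB, -5.7°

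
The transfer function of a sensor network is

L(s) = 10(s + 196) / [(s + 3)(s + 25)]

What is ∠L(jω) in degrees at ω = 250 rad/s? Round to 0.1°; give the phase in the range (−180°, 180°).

-121.7°

At s = jω = j250:
zero (s+196): 196 + j250 → |·| = √(196²+250²) = √100916 ≈ 317.67, ∠ = arctan(250/196) ≈ 51.90°
pole (s+3): 3 + j250 → |·| = √(3²+250²) = √62509 ≈ 250.02, ∠ = arctan(250/3) ≈ 89.31°
pole (s+25): 25 + j250 → |·| = √(25²+250²) = √63125 ≈ 251.25, ∠ = arctan(250/25) ≈ 84.29°
∠L = 51.90° − 173.60° = -121.70°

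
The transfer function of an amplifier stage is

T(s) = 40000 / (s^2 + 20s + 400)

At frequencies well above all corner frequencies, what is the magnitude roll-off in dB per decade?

Each pole contributes −20 dB/decade at high frequency; each zero contributes +20 dB/decade.
Net: 0 zero(s) − 2 pole(s) → -40 dB/decade.

-40 dB/decade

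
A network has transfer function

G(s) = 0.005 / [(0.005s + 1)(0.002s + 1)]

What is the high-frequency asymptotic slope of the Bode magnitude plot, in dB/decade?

Each pole contributes −20 dB/decade at high frequency; each zero contributes +20 dB/decade.
Net: 0 zero(s) − 2 pole(s) → -40 dB/decade.

-40 dB/decade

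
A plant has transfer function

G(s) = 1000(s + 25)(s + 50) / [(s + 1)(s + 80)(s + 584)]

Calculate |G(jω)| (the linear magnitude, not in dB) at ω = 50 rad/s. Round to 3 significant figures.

At s = jω = j50:
zero (s+25): 25 + j50 → |·| = √(25²+50²) = √3125 ≈ 55.902, ∠ = arctan(50/25) ≈ 63.43°
zero (s+50): 50 + j50 → |·| = √(50²+50²) = √5000 ≈ 70.711, ∠ = arctan(50/50) ≈ 45.00°
pole (s+1): 1 + j50 → |·| = √(1²+50²) = √2501 ≈ 50.01, ∠ = arctan(50/1) ≈ 88.85°
pole (s+80): 80 + j50 → |·| = √(80²+50²) = √8900 ≈ 94.34, ∠ = arctan(50/80) ≈ 32.01°
pole (s+584): 584 + j50 → |·| = √(584²+50²) = √343556 ≈ 586.14, ∠ = arctan(50/584) ≈ 4.89°
|G| = 1000 · 3952.9 / 2.7654e+06 ≈ 1.4294

1.43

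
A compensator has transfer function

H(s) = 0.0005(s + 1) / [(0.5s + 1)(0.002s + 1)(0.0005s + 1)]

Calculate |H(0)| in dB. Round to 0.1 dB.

-66.0 dB

H(0) = 0.0005 · 1 / 1 = 0.0005
20 log₁₀(0.0005) ≈ -66.02 dB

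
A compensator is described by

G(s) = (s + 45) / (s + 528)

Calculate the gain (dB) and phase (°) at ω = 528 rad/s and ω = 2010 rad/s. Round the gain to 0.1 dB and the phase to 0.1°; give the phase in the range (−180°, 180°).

Substitute s = j528:
Numerator: (j528) + 45 = 45 + j528
Denominator: (j528) + 528 = 528 + j528
|N| = √(45² + 528²) ≈ 529.91, ∠N ≈ 85.13°
|D| = √(528² + 528²) ≈ 746.7, ∠D ≈ 45.00°
|G| = 529.91 / 746.7 ≈ 0.70967
Gain = 20 log₁₀(0.70967) ≈ -2.98 dB
∠G = 85.13° − 45.00° = 40.13°

Substitute s = j2010:
Numerator: (j2010) + 45 = 45 + j2010
Denominator: (j2010) + 528 = 528 + j2010
|N| = √(45² + 2010²) ≈ 2010.5, ∠N ≈ 88.72°
|D| = √(528² + 2010²) ≈ 2078.2, ∠D ≈ 75.28°
|G| = 2010.5 / 2078.2 ≈ 0.96742
Gain = 20 log₁₀(0.96742) ≈ -0.29 dB
∠G = 88.72° − 75.28° = 13.44°

ω = 528: -3.0 dB, 40.1°; ω = 2010: -0.3 dB, 13.4°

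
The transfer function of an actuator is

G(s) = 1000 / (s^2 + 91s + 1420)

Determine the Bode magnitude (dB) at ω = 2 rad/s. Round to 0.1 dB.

Substitute s = j2:
Numerator: 1000 = 1000 + j0
Denominator: (j2)^2 + 91(j2) + 1420 = 1416 + j182
|N| = √(1000² + 0²) ≈ 1000, ∠N ≈ 0.00°
|D| = √(1416² + 182²) ≈ 1427.6, ∠D ≈ 7.32°
|G| = 1000 / 1427.6 ≈ 0.70048
Gain = 20 log₁₀(0.70048) ≈ -3.09 dB

-3.1 dB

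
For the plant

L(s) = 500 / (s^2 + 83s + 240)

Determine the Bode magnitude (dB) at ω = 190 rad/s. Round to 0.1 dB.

Substitute s = j190:
Numerator: 500 = 500 + j0
Denominator: (j190)^2 + 83(j190) + 240 = -35860 + j15770
|N| = √(500² + 0²) ≈ 500, ∠N ≈ 0.00°
|D| = √(35860² + 15770²) ≈ 39174, ∠D ≈ 156.26°
|L| = 500 / 39174 ≈ 0.012764
Gain = 20 log₁₀(0.012764) ≈ -37.88 dB

-37.9 dB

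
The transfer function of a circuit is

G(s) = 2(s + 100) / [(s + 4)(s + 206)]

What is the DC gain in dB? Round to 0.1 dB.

G(0) = 2·100 / (4·206) ≈ 0.24272
20 log₁₀(0.24272) ≈ -12.30 dB

-12.3 dB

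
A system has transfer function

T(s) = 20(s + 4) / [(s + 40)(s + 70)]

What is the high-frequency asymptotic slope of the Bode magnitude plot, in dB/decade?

-20 dB/decade

Each pole contributes −20 dB/decade at high frequency; each zero contributes +20 dB/decade.
Net: 1 zero(s) − 2 pole(s) → -20 dB/decade.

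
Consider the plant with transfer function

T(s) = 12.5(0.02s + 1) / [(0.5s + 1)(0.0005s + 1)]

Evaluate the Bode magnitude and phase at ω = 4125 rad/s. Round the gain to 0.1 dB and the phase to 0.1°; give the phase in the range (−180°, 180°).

-13.2 dB, -64.8°

At ω = 4125 rad/s:
zero (1 + j4125·0.02) = 1 + j82.5 → |·| ≈ 82.506, ∠ ≈ 89.31°
pole (1 + j4125·0.5) = 1 + j2062.5 → |·| ≈ 2062.5, ∠ ≈ 89.97°
pole (1 + j4125·0.0005) = 1 + j2.0625 → |·| ≈ 2.2921, ∠ ≈ 64.13°
|T| = 12.5 · 82.506 / (2062.5 · 2.2921) ≈ 0.21816
Gain = 20 log₁₀(0.21816) ≈ -13.22 dB
∠T = (89.31°) − (89.97° + 64.13°) = -64.79°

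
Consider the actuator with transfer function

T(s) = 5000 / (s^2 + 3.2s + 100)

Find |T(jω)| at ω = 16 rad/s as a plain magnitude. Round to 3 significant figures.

30.5

At s = jω = j16:
quadratic: (j16)² + 3.2·j16 + 100 = -156 + j51.2 → |·| ≈ 164.19, ∠ ≈ 161.83°
|T| = 5000 / 164.19 ≈ 30.453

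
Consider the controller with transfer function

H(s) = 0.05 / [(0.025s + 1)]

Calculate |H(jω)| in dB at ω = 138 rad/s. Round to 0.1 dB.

-37.1 dB

At ω = 138 rad/s:
pole (1 + j138·0.025) = 1 + j3.45 → |·| ≈ 3.592, ∠ ≈ 73.84°
|H| = 0.05 · 1 / (3.592) ≈ 0.01392
Gain = 20 log₁₀(0.01392) ≈ -37.13 dB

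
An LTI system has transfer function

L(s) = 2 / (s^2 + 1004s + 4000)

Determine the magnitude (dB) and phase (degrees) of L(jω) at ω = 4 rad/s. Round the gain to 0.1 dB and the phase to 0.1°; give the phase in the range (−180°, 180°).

-69.0 dB, -45.2°

Substitute s = j4:
Numerator: 2 = 2 + j0
Denominator: (j4)^2 + 1004(j4) + 4000 = 3984 + j4016
|N| = √(2² + 0²) ≈ 2, ∠N ≈ 0.00°
|D| = √(3984² + 4016²) ≈ 5656.9, ∠D ≈ 45.23°
|L| = 2 / 5656.9 ≈ 0.00035355
Gain = 20 log₁₀(0.00035355) ≈ -69.03 dB
∠L = 0.00° − 45.23° = -45.23°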